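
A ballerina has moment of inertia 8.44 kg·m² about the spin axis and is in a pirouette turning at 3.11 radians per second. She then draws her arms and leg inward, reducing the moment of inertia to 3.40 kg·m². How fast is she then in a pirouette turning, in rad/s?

Angular momentum about the spin axis is conserved since the torque about it is zero.
ω₂ = I₁ω₁ / I₂ = (8.440)(3.11 rad/s) / (3.400) = 7.720 rad/s.

ω₂ ≈ 7.72 rad/s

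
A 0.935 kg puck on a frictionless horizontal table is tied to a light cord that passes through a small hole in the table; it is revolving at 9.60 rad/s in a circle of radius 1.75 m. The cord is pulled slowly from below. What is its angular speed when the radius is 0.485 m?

ω₂ ≈ 125 rad/s

The constraining force is radial, so m r² ω about the center is conserved.
ω₂ = ω₁ (r₁/r₂)² = (9.60)(1.75/0.485)² = 125.0 rad/s.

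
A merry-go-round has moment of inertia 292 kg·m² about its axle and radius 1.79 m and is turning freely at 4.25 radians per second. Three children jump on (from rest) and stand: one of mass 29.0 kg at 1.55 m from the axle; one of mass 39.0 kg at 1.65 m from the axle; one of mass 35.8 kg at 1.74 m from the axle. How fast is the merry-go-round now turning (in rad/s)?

ω_f ≈ 2.15 rad/s

No external torque acts about the axle; L_before = L_after.
Added inertia Σmr² = (29.0)(1.55)² + (39.0)(1.65)² + (35.8)(1.74)² = 284.2 kg·m²; I_f = 292.0 + 284.2 = 576.2 kg·m².
ω_f = I_p ω_i / I_f = (292.0)(4.25) / 576.2 = 2.154 rad/s.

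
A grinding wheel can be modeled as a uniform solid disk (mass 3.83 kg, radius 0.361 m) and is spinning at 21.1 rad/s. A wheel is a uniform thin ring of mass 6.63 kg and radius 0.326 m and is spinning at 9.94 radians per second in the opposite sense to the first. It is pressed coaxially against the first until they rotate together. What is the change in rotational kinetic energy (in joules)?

No external torque acts about the common axis, so total angular momentum is conserved.
Moments of inertia: I_A = ½(3.83)(0.361)² = 0.2496 kg·m²; I_B = (6.63)(0.326)² = 0.7046 kg·m².
Taking A's sense as positive: L = (0.2496)(21.1) − (0.7046)(9.94) = -1.738 kg·m²·rad/s.
Combined I = 0.2496 + 0.7046 = 0.9542 kg·m².
ω_f = L / I = -1.738 / 0.9542 = -1.821 rad/s.
KE_i = ½ΣIω² = 90.36 J; KE_f = ½(0.9542)(1.821)² = 1.583 J.

ΔKE ≈ -88.8 J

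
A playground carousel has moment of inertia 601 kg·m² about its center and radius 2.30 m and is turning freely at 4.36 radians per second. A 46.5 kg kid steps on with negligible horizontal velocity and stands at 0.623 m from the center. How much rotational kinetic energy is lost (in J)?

No external torque acts about the center; L_before = L_after.
Added inertia Σmr² = (46.5)(0.623)² = 18.05 kg·m²; I_f = 601.0 + 18.05 = 619.0 kg·m².
ω_f = I_p ω_i / I_f = (601.0)(4.36) / 619.0 = 4.233 rad/s.
KE_i = ½(601.0)(4.360 rad/s)² = 5712 J; KE_f = ½(619.0)(4.233)² = 5546 J.

energy lost ≈ 167 J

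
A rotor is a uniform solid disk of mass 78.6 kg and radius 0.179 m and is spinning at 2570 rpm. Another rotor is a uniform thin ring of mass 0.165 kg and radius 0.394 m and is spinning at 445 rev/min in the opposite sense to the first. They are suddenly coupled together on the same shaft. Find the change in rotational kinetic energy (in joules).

ΔKE ≈ -1250 J

No external torque acts about the common axis, so total angular momentum is conserved.
Moments of inertia: I_A = ½(78.6)(0.179)² = 1.259 kg·m²; I_B = (0.165)(0.394)² = 0.02561 kg·m².
Taking A's sense as positive: L = (1.259)(2570) − (0.02561)(445) = 3225 kg·m²·rpm.
Combined I = 1.259 + 0.02561 = 1.285 kg·m².
ω_f = L / I = 3225 / 1.285 = 2510 rpm.
KE_i = ½ΣIω² = 45630 J; KE_f = ½(1.285)(262.8)² = 44380 J.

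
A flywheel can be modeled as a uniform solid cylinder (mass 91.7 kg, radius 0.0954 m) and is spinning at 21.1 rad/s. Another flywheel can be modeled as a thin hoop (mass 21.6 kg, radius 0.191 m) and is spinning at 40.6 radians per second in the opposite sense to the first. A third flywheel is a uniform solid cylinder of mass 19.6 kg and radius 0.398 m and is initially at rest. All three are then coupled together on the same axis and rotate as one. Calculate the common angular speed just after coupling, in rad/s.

|ω_f| ≈ 8.41 rad/s

No external torque acts about the common axis, so total angular momentum is conserved.
Moments of inertia: I_A = ½(91.7)(0.0954)² = 0.4173 kg·m²; I_B = (21.6)(0.191)² = 0.7880 kg·m²; I_C = ½(19.6)(0.398)² = 1.552 kg·m².
Taking A's sense as positive: L = (0.4173)(21.1) − (0.7880)(40.6) = -23.19 kg·m²·rad/s.
Combined I = 0.4173 + 0.7880 + 1.552 = 2.758 kg·m².
ω_f = L / I = -23.19 / 2.758 = -8.409 rad/s.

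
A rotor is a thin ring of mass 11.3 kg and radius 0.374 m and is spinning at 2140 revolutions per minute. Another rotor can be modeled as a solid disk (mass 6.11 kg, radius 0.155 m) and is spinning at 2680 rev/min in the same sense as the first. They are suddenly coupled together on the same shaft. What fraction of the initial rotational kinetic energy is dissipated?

fraction ≈ 0.00263

The coupling torques are internal; angular momentum about the shared axis is conserved.
Moments of inertia: I_A = (11.3)(0.374)² = 1.581 kg·m²; I_B = ½(6.11)(0.155)² = 0.07340 kg·m².
Taking A's sense as positive: L = (1.581)(2140) + (0.07340)(2680) = 3579 kg·m²·rpm.
Combined I = 1.581 + 0.07340 = 1.654 kg·m².
ω_f = L / I = 3579 / 1.654 = 2164 rpm.
KE_i = ½ΣIω² = 42580 J; KE_f = ½(1.654)(226.6)² = 42470 J.
Fraction dissipated = (KE_i − KE_f)/KE_i = 0.002634.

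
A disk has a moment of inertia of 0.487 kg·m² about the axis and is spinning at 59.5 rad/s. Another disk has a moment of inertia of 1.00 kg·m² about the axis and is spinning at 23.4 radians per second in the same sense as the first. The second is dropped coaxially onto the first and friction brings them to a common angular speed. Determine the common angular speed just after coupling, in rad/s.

No external torque acts about the common axis, so total angular momentum is conserved.
Taking A's sense as positive: L = (0.4870)(59.5) + (1.000)(23.4) = 52.38 kg·m²·rad/s.
Combined I = 0.4870 + 1.000 = 1.487 kg·m².
ω_f = L / I = 52.38 / 1.487 = 35.22 rad/s.

|ω_f| ≈ 35.2 rad/s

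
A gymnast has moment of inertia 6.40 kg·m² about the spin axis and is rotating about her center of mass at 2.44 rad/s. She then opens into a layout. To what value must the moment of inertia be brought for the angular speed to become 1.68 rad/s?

Angular momentum about the spin axis is conserved since the torque about it is zero.
I₂ = I₁ω₁ / ω₂ = (6.40)(2.44) / (1.68) = 9.295 kg·m².

I₂ ≈ 9.30 kg·m²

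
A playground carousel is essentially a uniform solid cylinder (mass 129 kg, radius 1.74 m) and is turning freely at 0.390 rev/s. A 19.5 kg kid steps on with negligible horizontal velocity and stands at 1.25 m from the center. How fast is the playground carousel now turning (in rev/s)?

ω_f ≈ 0.337 rev/s

No external torque acts about the center; L_before = L_after.
I_p = ½(129)(1.74)² = 195.3 kg·m².
Added inertia Σmr² = (19.5)(1.25)² = 30.47 kg·m²; I_f = 195.3 + 30.47 = 225.7 kg·m².
ω_f = I_p ω_i / I_f = (195.3)(0.390) / 225.7 = 0.3374 rev/s.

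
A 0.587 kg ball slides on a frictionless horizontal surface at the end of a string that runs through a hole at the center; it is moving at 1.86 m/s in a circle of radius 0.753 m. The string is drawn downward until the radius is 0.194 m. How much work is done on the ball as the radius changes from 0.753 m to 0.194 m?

W ≈ 14.3 J

Central (radial) force ⇒ zero torque about the center ⇒ m v r is constant.
v₂ = v₁ r₁ / r₂ = (1.86)(0.753) / (0.194) = 7.219 m/s.
W = ΔKE = ½m(v₂² − v₁²) = 14.28 J.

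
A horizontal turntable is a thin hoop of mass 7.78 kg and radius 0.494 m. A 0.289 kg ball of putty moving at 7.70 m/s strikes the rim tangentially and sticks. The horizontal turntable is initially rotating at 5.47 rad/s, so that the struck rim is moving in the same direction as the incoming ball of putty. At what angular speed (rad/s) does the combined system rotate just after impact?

|ω_f| ≈ 5.83 rad/s

The axle reaction passes through the axle and exerts no torque about it; angular momentum about the axle is conserved through the impact.
I_p = (7.78)(0.494)² = 1.899 kg·m². Taking the sense of the ball of putty's angular momentum as positive, L_{ball} = m v R = (0.289)(7.70)(0.494) = 1.099 kg·m²/s.
L_i = +I_p ω_p + m v R = +(1.899)(5.47) + 1.099 = 11.48 kg·m²/s.
After sticking, I_f = I_p + m R² = 1.899 + (0.289)(0.494)² = 1.969 kg·m².
ω_f = L_i / I_f = 11.48 / 1.969 = 5.832 rad/s.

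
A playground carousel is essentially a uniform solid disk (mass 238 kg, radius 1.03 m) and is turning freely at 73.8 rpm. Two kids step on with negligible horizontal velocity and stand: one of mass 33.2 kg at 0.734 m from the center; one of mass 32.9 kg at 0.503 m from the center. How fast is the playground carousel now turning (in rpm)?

No external torque acts about the center; L_before = L_after.
I_p = ½(238)(1.03)² = 126.2 kg·m².
Added inertia Σmr² = (33.2)(0.734)² + (32.9)(0.503)² = 26.21 kg·m²; I_f = 126.2 + 26.21 = 152.5 kg·m².
ω_f = I_p ω_i / I_f = (126.2)(73.8) / 152.5 = 61.11 rpm.

ω_f ≈ 61.1 rpm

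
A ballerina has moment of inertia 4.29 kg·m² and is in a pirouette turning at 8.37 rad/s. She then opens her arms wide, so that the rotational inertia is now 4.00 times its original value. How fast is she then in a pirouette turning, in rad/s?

No external torque acts about the spin axis, so angular momentum is conserved.
I₂ = 4.00 × 4.29 = 17.16 kg·m².
ω₂ = I₁ω₁ / I₂ = (4.290)(8.37 rad/s) / (17.16) = 2.092 rad/s.

ω₂ ≈ 2.09 rad/s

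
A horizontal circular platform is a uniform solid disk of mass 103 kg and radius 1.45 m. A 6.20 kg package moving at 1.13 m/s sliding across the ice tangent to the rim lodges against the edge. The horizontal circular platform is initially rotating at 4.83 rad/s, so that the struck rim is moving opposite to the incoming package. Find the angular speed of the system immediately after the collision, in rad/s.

The axle reaction passes through the central axle and exerts no torque about it; angular momentum about the central axle is conserved through the impact.
I_p = ½(103)(1.45)² = 108.3 kg·m². Taking the sense of the package's angular momentum as positive, L_{package} = m v R = (6.20)(1.13)(1.45) = 10.16 kg·m²/s.
L_i = −I_p ω_p + m v R = −(108.3)(4.83) + 10.16 = -512.8 kg·m²/s.
After sticking, I_f = I_p + m R² = 108.3 + (6.20)(1.45)² = 121.3 kg·m².
ω_f = L_i / I_f = -512.8 / 121.3 = -4.227 rad/s.

|ω_f| ≈ 4.23 rad/s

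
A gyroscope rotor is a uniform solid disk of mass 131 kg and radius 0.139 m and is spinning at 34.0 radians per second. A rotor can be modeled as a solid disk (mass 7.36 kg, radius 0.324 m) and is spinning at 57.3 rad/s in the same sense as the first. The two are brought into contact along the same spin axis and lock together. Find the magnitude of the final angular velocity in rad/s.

|ω_f| ≈ 39.4 rad/s

The coupling torques are internal; angular momentum about the shared axis is conserved.
Moments of inertia: I_A = ½(131)(0.139)² = 1.266 kg·m²; I_B = ½(7.36)(0.324)² = 0.3863 kg·m².
Taking A's sense as positive: L = (1.266)(34.0) + (0.3863)(57.3) = 65.16 kg·m²·rad/s.
Combined I = 1.266 + 0.3863 = 1.652 kg·m².
ω_f = L / I = 65.16 / 1.652 = 39.45 rad/s.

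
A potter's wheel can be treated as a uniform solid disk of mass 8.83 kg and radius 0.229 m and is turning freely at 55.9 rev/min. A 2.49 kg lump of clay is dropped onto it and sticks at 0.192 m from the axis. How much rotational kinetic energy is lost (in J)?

The added mass arrives with no angular momentum about the axis, and any external torque about the axis is negligible, so the system's angular momentum is conserved.
I_p = ½(8.83)(0.229)² = 0.2315 kg·m².
Added inertia Σmr² = (2.49)(0.192)² = 0.09179 kg·m²; I_f = 0.2315 + 0.09179 = 0.3233 kg·m².
ω_f = I_p ω_i / I_f = (0.2315)(55.9) / 0.3233 = 40.03 rpm.
KE_i = ½(0.2315)(5.854 rad/s)² = 3.967 J; KE_f = ½(0.3233)(4.192)² = 2.841 J.

energy lost ≈ 1.13 J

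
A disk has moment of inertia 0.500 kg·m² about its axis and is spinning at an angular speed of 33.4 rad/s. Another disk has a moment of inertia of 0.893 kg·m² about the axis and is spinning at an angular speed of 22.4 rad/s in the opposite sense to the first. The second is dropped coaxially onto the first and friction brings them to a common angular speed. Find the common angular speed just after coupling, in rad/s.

|ω_f| ≈ 2.37 rad/s

No external torque acts about the common axis, so total angular momentum is conserved.
Taking A's sense as positive: L = (0.5000)(33.4) − (0.8930)(22.4) = -3.303 kg·m²·rad/s.
Combined I = 0.5000 + 0.8930 = 1.393 kg·m².
ω_f = L / I = -3.303 / 1.393 = -2.371 rad/s.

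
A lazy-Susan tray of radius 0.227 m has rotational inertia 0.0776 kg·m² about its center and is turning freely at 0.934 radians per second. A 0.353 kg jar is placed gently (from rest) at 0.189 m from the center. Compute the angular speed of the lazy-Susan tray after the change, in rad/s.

ω_f ≈ 0.803 rad/s

No external torque acts about the center; L_before = L_after.
Added inertia Σmr² = (0.353)(0.189)² = 0.01261 kg·m²; I_f = 0.07760 + 0.01261 = 0.09021 kg·m².
ω_f = I_p ω_i / I_f = (0.07760)(0.934) / 0.09021 = 0.8034 rad/s.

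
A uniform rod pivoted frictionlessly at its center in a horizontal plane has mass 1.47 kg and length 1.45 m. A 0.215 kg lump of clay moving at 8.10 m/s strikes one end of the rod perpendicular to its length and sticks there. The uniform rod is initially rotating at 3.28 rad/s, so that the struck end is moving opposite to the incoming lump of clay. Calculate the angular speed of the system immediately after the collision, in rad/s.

The axle reaction passes through the pivot and exerts no torque about it; angular momentum about the pivot is conserved through the impact.
I_p = (1/12)(1.47)(1.45)² = 0.2576 kg·m². Taking the sense of the lump of clay's angular momentum as positive, L_{lump} = m v R = (0.215)(8.10)(1.45/2) = 1.263 kg·m²/s.
L_i = −I_p ω_p + m v R = −(0.2576)(3.28) + 1.263 = 0.4178 kg·m²/s.
After sticking, I_f = I_p + m R² = 0.2576 + (0.215)(1.45/2)² = 0.3706 kg·m².
ω_f = L_i / I_f = 0.4178 / 0.3706 = 1.127 rad/s.

|ω_f| ≈ 1.13 rad/s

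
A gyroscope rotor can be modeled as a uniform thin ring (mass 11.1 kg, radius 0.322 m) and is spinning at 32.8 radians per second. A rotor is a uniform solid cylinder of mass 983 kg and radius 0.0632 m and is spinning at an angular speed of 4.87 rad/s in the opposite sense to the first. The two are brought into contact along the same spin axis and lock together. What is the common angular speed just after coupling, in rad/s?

|ω_f| ≈ 9.05 rad/s

The coupling torques are internal; angular momentum about the shared axis is conserved.
Moments of inertia: I_A = (11.1)(0.322)² = 1.151 kg·m²; I_B = ½(983)(0.0632)² = 1.963 kg·m².
Taking A's sense as positive: L = (1.151)(32.8) − (1.963)(4.87) = 28.19 kg·m²·rad/s.
Combined I = 1.151 + 1.963 = 3.114 kg·m².
ω_f = L / I = 28.19 / 3.114 = 9.052 rad/s.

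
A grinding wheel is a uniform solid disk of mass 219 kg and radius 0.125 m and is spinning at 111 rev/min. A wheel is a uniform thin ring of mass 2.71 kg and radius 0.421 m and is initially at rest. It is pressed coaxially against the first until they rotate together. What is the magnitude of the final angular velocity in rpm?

The coupling torques are internal; angular momentum about the shared axis is conserved.
Moments of inertia: I_A = ½(219)(0.125)² = 1.711 kg·m²; I_B = (2.71)(0.421)² = 0.4803 kg·m².
Taking A's sense as positive: L = (1.711)(111) = 189.9 kg·m²·rpm.
Combined I = 1.711 + 0.4803 = 2.191 kg·m².
ω_f = L / I = 189.9 / 2.191 = 86.67 rpm.

|ω_f| ≈ 86.7 rpm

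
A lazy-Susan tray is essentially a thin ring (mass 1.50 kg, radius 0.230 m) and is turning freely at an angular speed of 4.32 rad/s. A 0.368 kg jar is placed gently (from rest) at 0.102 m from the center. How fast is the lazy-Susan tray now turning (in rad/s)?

No external torque acts about the center; L_before = L_after.
I_p = (1.50)(0.230)² = 0.07935 kg·m².
Added inertia Σmr² = (0.368)(0.102)² = 0.003829 kg·m²; I_f = 0.07935 + 0.003829 = 0.08318 kg·m².
ω_f = I_p ω_i / I_f = (0.07935)(4.32) / 0.08318 = 4.121 rad/s.

ω_f ≈ 4.12 rad/s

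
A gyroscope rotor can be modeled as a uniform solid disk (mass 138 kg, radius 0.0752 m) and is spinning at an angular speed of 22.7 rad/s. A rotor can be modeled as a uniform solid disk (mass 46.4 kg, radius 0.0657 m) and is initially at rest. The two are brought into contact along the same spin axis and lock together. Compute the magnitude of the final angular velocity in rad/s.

No external torque acts about the common axis, so total angular momentum is conserved.
Moments of inertia: I_A = ½(138)(0.0752)² = 0.3902 kg·m²; I_B = ½(46.4)(0.0657)² = 0.1001 kg·m².
Taking A's sense as positive: L = (0.3902)(22.7) = 8.857 kg·m²·rad/s.
Combined I = 0.3902 + 0.1001 = 0.4903 kg·m².
ω_f = L / I = 8.857 / 0.4903 = 18.06 rad/s.

|ω_f| ≈ 18.1 rad/s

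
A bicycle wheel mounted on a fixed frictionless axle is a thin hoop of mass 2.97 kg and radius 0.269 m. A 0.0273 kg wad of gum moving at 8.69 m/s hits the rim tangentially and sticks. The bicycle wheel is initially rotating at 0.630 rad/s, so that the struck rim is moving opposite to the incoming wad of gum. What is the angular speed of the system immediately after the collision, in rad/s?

The axle reaction passes through the axle and exerts no torque about it; angular momentum about the axle is conserved through the impact.
I_p = (2.97)(0.269)² = 0.2149 kg·m². Taking the sense of the wad of gum's angular momentum as positive, L_{wad} = m v R = (0.0273)(8.69)(0.269) = 0.06382 kg·m²/s.
L_i = −I_p ω_p + m v R = −(0.2149)(0.630) + 0.06382 = -0.07158 kg·m²/s.
After sticking, I_f = I_p + m R² = 0.2149 + (0.0273)(0.269)² = 0.2169 kg·m².
ω_f = L_i / I_f = -0.07158 / 0.2169 = -0.3300 rad/s.

|ω_f| ≈ 0.330 rad/s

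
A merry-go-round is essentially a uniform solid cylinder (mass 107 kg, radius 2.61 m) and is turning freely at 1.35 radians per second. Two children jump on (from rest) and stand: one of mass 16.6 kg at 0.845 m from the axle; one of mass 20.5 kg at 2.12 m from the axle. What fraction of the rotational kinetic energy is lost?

fraction ≈ 0.222

The added mass arrives with no angular momentum about the axle, and any external torque about the axle is negligible, so the system's angular momentum is conserved.
I_p = ½(107)(2.61)² = 364.4 kg·m².
Added inertia Σmr² = (16.6)(0.845)² + (20.5)(2.12)² = 104.0 kg·m²; I_f = 364.4 + 104.0 = 468.4 kg·m².
ω_f = I_p ω_i / I_f = (364.4)(1.35) / 468.4 = 1.050 rad/s.
KE_i = ½(364.4)(1.350 rad/s)² = 332.1 J; KE_f = ½(468.4)(1.050)² = 258.4 J.
Fraction lost = 0.2220.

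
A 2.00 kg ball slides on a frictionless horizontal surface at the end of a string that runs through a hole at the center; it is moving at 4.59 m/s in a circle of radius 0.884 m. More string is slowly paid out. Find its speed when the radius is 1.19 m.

v₂ ≈ 3.41 m/s

Central (radial) force ⇒ zero torque about the center ⇒ m v r is constant.
v₂ = v₁ r₁ / r₂ = (4.59)(0.884) / (1.19) = 3.410 m/s.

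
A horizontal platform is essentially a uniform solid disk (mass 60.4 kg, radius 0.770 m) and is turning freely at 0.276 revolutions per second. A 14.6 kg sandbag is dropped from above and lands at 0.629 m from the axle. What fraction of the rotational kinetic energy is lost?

fraction ≈ 0.244

The added mass arrives with no angular momentum about the axle, and any external torque about the axle is negligible, so the system's angular momentum is conserved.
I_p = ½(60.4)(0.770)² = 17.91 kg·m².
Added inertia Σmr² = (14.6)(0.629)² = 5.776 kg·m²; I_f = 17.91 + 5.776 = 23.68 kg·m².
ω_f = I_p ω_i / I_f = (17.91)(0.276) / 23.68 = 0.2087 rev/s.
KE_i = ½(17.91)(1.734 rad/s)² = 26.92 J; KE_f = ½(23.68)(1.311)² = 20.36 J.
Fraction lost = 0.2439.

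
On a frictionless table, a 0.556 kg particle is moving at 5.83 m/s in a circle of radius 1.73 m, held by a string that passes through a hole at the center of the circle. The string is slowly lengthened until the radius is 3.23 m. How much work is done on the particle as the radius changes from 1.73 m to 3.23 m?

Central (radial) force ⇒ zero torque about the center ⇒ m v r is constant.
v₂ = v₁ r₁ / r₂ = (5.83)(1.73) / (3.23) = 3.123 m/s.
W = ΔKE = ½m(v₂² − v₁²) = -6.738 J.

W ≈ -6.74 J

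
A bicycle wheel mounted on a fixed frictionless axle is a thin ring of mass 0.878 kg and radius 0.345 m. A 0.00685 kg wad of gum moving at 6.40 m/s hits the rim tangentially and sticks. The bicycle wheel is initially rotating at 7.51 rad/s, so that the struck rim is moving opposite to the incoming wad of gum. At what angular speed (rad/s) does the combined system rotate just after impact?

The axle reaction passes through the axle and exerts no torque about it; angular momentum about the axle is conserved through the impact.
I_p = (0.878)(0.345)² = 0.1045 kg·m². Taking the sense of the wad of gum's angular momentum as positive, L_{wad} = m v R = (0.00685)(6.40)(0.345) = 0.01512 kg·m²/s.
L_i = −I_p ω_p + m v R = −(0.1045)(7.51) + 0.01512 = -0.7697 kg·m²/s.
After sticking, I_f = I_p + m R² = 0.1045 + (0.00685)(0.345)² = 0.1053 kg·m².
ω_f = L_i / I_f = -0.7697 / 0.1053 = -7.308 rad/s.

|ω_f| ≈ 7.31 rad/s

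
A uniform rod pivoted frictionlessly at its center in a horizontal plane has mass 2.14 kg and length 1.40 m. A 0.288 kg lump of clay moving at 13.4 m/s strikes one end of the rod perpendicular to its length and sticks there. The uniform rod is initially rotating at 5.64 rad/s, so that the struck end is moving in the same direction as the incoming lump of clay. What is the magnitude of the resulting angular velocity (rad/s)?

|ω_f| ≈ 9.52 rad/s

The axle reaction passes through the pivot and exerts no torque about it; angular momentum about the pivot is conserved through the impact.
I_p = (1/12)(2.14)(1.40)² = 0.3495 kg·m². Taking the sense of the lump of clay's angular momentum as positive, L_{lump} = m v R = (0.288)(13.4)(1.40/2) = 2.701 kg·m²/s.
L_i = +I_p ω_p + m v R = +(0.3495)(5.64) + 2.701 = 4.673 kg·m²/s.
After sticking, I_f = I_p + m R² = 0.3495 + (0.288)(1.40/2)² = 0.4907 kg·m².
ω_f = L_i / I_f = 4.673 / 0.4907 = 9.524 rad/s.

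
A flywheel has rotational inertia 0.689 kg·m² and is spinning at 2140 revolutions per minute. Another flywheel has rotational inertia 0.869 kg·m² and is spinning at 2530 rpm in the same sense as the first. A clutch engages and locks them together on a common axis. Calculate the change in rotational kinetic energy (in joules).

ΔKE ≈ -320 J

The coupling torques are internal; angular momentum about the shared axis is conserved.
Taking A's sense as positive: L = (0.6890)(2140) + (0.8690)(2530) = 3673 kg·m²·rpm.
Combined I = 0.6890 + 0.8690 = 1.558 kg·m².
ω_f = L / I = 3673 / 1.558 = 2358 rpm.
KE_i = ½ΣIω² = 47800 J; KE_f = ½(1.558)(246.9)² = 47480 J.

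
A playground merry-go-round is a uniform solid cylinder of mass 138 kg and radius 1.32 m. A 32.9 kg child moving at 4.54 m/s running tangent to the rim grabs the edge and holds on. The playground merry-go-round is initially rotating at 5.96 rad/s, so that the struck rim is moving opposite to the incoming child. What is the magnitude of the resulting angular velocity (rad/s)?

The axle reaction passes through the axle and exerts no torque about it; angular momentum about the axle is conserved through the impact.
I_p = ½(138)(1.32)² = 120.2 kg·m². Taking the sense of the child's angular momentum as positive, L_{child} = m v R = (32.9)(4.54)(1.32) = 197.2 kg·m²/s.
L_i = −I_p ω_p + m v R = −(120.2)(5.96) + 197.2 = -519.4 kg·m²/s.
After sticking, I_f = I_p + m R² = 120.2 + (32.9)(1.32)² = 177.6 kg·m².
ω_f = L_i / I_f = -519.4 / 177.6 = -2.925 rad/s.

|ω_f| ≈ 2.93 rad/s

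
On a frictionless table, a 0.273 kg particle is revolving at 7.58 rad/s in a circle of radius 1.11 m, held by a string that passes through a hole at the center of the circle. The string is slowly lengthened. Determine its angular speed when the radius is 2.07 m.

The constraining force is radial, so m r² ω about the center is conserved.
ω₂ = ω₁ (r₁/r₂)² = (7.58)(1.11/2.07)² = 2.180 rad/s.

ω₂ ≈ 2.18 rad/s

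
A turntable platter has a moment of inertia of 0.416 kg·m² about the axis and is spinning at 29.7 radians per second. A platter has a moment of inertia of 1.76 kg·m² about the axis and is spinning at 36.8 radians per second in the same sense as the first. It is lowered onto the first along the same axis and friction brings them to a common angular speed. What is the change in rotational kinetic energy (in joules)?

ΔKE ≈ -8.48 J

The coupling torques are internal; angular momentum about the shared axis is conserved.
Taking A's sense as positive: L = (0.4160)(29.7) + (1.760)(36.8) = 77.12 kg·m²·rad/s.
Combined I = 0.4160 + 1.760 = 2.176 kg·m².
ω_f = L / I = 77.12 / 2.176 = 35.44 rad/s.
KE_i = ½ΣIω² = 1375 J; KE_f = ½(2.176)(35.44)² = 1367 J.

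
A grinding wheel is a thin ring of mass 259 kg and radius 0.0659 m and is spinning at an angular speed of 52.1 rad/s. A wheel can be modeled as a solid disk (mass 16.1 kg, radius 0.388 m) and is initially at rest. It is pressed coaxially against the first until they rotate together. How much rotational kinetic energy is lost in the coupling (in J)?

ΔKE lost ≈ 792 J

No external torque acts about the common axis, so total angular momentum is conserved.
Moments of inertia: I_A = (259)(0.0659)² = 1.125 kg·m²; I_B = ½(16.1)(0.388)² = 1.212 kg·m².
Taking A's sense as positive: L = (1.125)(52.1) = 58.60 kg·m²·rad/s.
Combined I = 1.125 + 1.212 = 2.337 kg·m².
ω_f = L / I = 58.60 / 2.337 = 25.08 rad/s.
KE_i = ½ΣIω² = 1527 J; KE_f = ½(2.337)(25.08)² = 734.8 J.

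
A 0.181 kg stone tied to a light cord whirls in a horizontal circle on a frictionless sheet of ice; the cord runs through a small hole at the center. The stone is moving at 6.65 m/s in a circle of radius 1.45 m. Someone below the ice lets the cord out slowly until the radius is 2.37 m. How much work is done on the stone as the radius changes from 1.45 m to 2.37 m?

W ≈ -2.50 J

Central (radial) force ⇒ zero torque about the center ⇒ m v r is constant.
v₂ = v₁ r₁ / r₂ = (6.65)(1.45) / (2.37) = 4.069 m/s.
W = ΔKE = ½m(v₂² − v₁²) = -2.504 J.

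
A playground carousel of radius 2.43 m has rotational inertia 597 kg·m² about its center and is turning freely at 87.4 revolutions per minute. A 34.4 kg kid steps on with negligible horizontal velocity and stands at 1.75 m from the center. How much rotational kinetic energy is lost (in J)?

The added mass arrives with no angular momentum about the center, and any external torque about the center is negligible, so the system's angular momentum is conserved.
Added inertia Σmr² = (34.4)(1.75)² = 105.3 kg·m²; I_f = 597.0 + 105.3 = 702.4 kg·m².
ω_f = I_p ω_i / I_f = (597.0)(87.4) / 702.4 = 74.29 rpm.
KE_i = ½(597.0)(9.153 rad/s)² = 25000 J; KE_f = ½(702.4)(7.780)² = 21250 J.

energy lost ≈ 3750 J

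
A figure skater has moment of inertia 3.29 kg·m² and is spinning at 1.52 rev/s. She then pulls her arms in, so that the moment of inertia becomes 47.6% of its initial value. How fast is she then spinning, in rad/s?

No external torque acts about the spin axis, so angular momentum is conserved.
I₂ = 0.476 × 3.29 = 1.566 kg·m².
ω₂ = I₁ω₁ / I₂ = (3.290)(1.52 rev/s) / (1.566) = 3.193 rev/s = 20.06 rad/s.

ω₂ ≈ 20.1 rad/s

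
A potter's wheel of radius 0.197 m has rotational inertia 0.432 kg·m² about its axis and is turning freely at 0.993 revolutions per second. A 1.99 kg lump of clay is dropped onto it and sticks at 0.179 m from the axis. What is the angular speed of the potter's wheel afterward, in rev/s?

ω_f ≈ 0.865 rev/s

No external torque acts about the axis; L_before = L_after.
Added inertia Σmr² = (1.99)(0.179)² = 0.06376 kg·m²; I_f = 0.4320 + 0.06376 = 0.4958 kg·m².
ω_f = I_p ω_i / I_f = (0.4320)(0.993) / 0.4958 = 0.8653 rev/s.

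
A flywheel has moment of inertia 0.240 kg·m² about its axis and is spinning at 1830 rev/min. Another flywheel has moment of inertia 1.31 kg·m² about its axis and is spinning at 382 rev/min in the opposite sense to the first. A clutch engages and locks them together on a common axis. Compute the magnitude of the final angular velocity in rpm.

No external torque acts about the common axis, so total angular momentum is conserved.
Taking A's sense as positive: L = (0.2400)(1830) − (1.310)(382) = -61.22 kg·m²·rpm.
Combined I = 0.2400 + 1.310 = 1.550 kg·m².
ω_f = L / I = -61.22 / 1.550 = -39.50 rpm.

|ω_f| ≈ 39.5 rpm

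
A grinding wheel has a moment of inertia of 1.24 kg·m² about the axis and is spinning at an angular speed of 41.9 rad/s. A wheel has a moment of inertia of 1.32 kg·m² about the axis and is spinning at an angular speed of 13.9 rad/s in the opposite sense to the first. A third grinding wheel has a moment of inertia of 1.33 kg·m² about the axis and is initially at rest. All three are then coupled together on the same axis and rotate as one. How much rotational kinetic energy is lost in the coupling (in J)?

ΔKE lost ≈ 1070 J

No external torque acts about the common axis, so total angular momentum is conserved.
Taking A's sense as positive: L = (1.240)(41.9) − (1.320)(13.9) = 33.61 kg·m²·rad/s.
Combined I = 1.240 + 1.320 + 1.330 = 3.890 kg·m².
ω_f = L / I = 33.61 / 3.890 = 8.640 rad/s.
KE_i = ½ΣIω² = 1216 J; KE_f = ½(3.890)(8.640)² = 145.2 J.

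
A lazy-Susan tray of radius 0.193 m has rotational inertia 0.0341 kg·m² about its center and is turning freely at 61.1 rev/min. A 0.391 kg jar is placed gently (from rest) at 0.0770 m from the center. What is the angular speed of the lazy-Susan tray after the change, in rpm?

ω_f ≈ 57.2 rpm

The added mass arrives with no angular momentum about the center, and any external torque about the center is negligible, so the system's angular momentum is conserved.
Added inertia Σmr² = (0.391)(0.0770)² = 0.002318 kg·m²; I_f = 0.03410 + 0.002318 = 0.03642 kg·m².
ω_f = I_p ω_i / I_f = (0.03410)(61.1) / 0.03642 = 57.21 rpm.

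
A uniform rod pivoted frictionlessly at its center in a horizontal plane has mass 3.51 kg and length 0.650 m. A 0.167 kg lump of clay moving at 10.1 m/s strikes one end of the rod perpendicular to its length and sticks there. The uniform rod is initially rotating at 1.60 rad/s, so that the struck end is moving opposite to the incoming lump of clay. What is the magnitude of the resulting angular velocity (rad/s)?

|ω_f| ≈ 2.48 rad/s

The axle reaction passes through the pivot and exerts no torque about it; angular momentum about the pivot is conserved through the impact.
I_p = (1/12)(3.51)(0.650)² = 0.1236 kg·m². Taking the sense of the lump of clay's angular momentum as positive, L_{lump} = m v R = (0.167)(10.1)(0.650/2) = 0.5482 kg·m²/s.
L_i = −I_p ω_p + m v R = −(0.1236)(1.60) + 0.5482 = 0.3504 kg·m²/s.
After sticking, I_f = I_p + m R² = 0.1236 + (0.167)(0.650/2)² = 0.1412 kg·m².
ω_f = L_i / I_f = 0.3504 / 0.1412 = 2.482 rad/s.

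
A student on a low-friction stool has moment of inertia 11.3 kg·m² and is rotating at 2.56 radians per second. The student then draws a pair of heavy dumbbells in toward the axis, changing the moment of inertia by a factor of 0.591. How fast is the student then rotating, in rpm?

ω₂ ≈ 41.4 rpm

No external torque acts about the spin axis, so angular momentum is conserved.
I₂ = 0.591 × 11.3 = 6.678 kg·m².
ω₂ = I₁ω₁ / I₂ = (11.30)(2.56 rad/s) / (6.678) = 4.332 rad/s = 41.36 rpm.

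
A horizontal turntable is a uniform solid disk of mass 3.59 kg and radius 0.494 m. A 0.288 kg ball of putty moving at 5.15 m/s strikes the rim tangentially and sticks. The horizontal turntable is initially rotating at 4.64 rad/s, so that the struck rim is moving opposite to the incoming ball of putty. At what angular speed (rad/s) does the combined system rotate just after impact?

About the axle the impulsive forces during the collision are internal, so angular momentum about that axis is conserved.
I_p = ½(3.59)(0.494)² = 0.4380 kg·m². Taking the sense of the ball of putty's angular momentum as positive, L_{ball} = m v R = (0.288)(5.15)(0.494) = 0.7327 kg·m²/s.
L_i = −I_p ω_p + m v R = −(0.4380)(4.64) + 0.7327 = -1.300 kg·m²/s.
After sticking, I_f = I_p + m R² = 0.4380 + (0.288)(0.494)² = 0.5083 kg·m².
ω_f = L_i / I_f = -1.300 / 0.5083 = -2.557 rad/s.

|ω_f| ≈ 2.56 rad/s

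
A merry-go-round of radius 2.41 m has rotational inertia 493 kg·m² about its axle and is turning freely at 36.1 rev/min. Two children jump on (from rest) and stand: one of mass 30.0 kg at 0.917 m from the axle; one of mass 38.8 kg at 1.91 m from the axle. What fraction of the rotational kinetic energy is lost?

fraction ≈ 0.253

No external torque acts about the axle; L_before = L_after.
Added inertia Σmr² = (30.0)(0.917)² + (38.8)(1.91)² = 166.8 kg·m²; I_f = 493.0 + 166.8 = 659.8 kg·m².
ω_f = I_p ω_i / I_f = (493.0)(36.1) / 659.8 = 26.97 rpm.
KE_i = ½(493.0)(3.780 rad/s)² = 3523 J; KE_f = ½(659.8)(2.825)² = 2632 J.
Fraction lost = 0.2528.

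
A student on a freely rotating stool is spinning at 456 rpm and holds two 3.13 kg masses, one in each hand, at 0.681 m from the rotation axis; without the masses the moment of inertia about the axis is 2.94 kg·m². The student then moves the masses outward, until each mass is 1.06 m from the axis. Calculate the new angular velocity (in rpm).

ω₂ ≈ 267 rpm

Angular momentum about the spin axis is conserved since the torque about it is zero.
I₁ = 2.94 + 2(3.13)(0.681)² = 5.843 kg·m²; I₂ = 2.94 + 2(3.13)(1.06)² = 9.974 kg·m².
ω₂ = I₁ω₁ / I₂ = (5.843)(456 rpm) / (9.974) = 267.1 rpm.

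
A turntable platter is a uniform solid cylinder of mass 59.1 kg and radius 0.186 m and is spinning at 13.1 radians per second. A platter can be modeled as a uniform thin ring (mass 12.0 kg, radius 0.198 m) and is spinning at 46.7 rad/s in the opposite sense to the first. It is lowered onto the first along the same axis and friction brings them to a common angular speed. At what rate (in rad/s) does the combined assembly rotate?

The coupling torques are internal; angular momentum about the shared axis is conserved.
Moments of inertia: I_A = ½(59.1)(0.186)² = 1.022 kg·m²; I_B = (12.0)(0.198)² = 0.4704 kg·m².
Taking A's sense as positive: L = (1.022)(13.1) − (0.4704)(46.7) = -8.578 kg·m²·rad/s.
Combined I = 1.022 + 0.4704 = 1.493 kg·m².
ω_f = L / I = -8.578 / 1.493 = -5.746 rad/s.

|ω_f| ≈ 5.75 rad/s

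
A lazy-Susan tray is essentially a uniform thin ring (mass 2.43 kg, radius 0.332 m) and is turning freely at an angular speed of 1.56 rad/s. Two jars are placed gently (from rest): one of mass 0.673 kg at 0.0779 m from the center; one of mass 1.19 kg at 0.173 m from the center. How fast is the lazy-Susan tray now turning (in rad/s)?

The added mass arrives with no angular momentum about the center, and any external torque about the center is negligible, so the system's angular momentum is conserved.
I_p = (2.43)(0.332)² = 0.2678 kg·m².
Added inertia Σmr² = (0.673)(0.0779)² + (1.19)(0.173)² = 0.03970 kg·m²; I_f = 0.2678 + 0.03970 = 0.3075 kg·m².
ω_f = I_p ω_i / I_f = (0.2678)(1.56) / 0.3075 = 1.359 rad/s.

ω_f ≈ 1.36 rad/s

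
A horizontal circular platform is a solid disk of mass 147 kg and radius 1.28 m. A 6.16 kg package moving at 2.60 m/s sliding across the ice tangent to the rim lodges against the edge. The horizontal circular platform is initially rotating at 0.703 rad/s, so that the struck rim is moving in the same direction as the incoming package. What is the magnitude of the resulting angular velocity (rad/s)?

About the central axle the impulsive forces during the collision are internal, so angular momentum about that axis is conserved.
I_p = ½(147)(1.28)² = 120.4 kg·m². Taking the sense of the package's angular momentum as positive, L_{package} = m v R = (6.16)(2.60)(1.28) = 20.50 kg·m²/s.
L_i = +I_p ω_p + m v R = +(120.4)(0.703) + 20.50 = 105.2 kg·m²/s.
After sticking, I_f = I_p + m R² = 120.4 + (6.16)(1.28)² = 130.5 kg·m².
ω_f = L_i / I_f = 105.2 / 130.5 = 0.8057 rad/s.

|ω_f| ≈ 0.806 rad/s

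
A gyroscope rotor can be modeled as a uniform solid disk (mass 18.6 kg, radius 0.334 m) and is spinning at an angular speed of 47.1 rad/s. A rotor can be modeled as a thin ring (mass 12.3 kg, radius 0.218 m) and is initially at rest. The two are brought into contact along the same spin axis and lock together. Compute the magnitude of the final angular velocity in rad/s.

No external torque acts about the common axis, so total angular momentum is conserved.
Moments of inertia: I_A = ½(18.6)(0.334)² = 1.037 kg·m²; I_B = (12.3)(0.218)² = 0.5845 kg·m².
Taking A's sense as positive: L = (1.037)(47.1) = 48.86 kg·m²·rad/s.
Combined I = 1.037 + 0.5845 = 1.622 kg·m².
ω_f = L / I = 48.86 / 1.622 = 30.13 rad/s.

|ω_f| ≈ 30.1 rad/s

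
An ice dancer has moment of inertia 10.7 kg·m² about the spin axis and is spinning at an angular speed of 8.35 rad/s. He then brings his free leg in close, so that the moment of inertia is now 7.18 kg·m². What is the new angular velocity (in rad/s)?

With no external torque about the axis, L is conserved: I₁ω₁ = I₂ω₂.
ω₂ = I₁ω₁ / I₂ = (10.70)(8.35 rad/s) / (7.180) = 12.44 rad/s.

ω₂ ≈ 12.4 rad/s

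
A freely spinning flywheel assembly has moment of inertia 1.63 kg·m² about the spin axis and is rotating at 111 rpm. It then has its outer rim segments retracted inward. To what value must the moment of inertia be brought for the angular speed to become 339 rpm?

With no external torque about the axis, L is conserved: I₁ω₁ = I₂ω₂.
I₂ = I₁ω₁ / ω₂ = (1.63)(111) / (339) = 0.5337 kg·m².

I₂ ≈ 0.534 kg·m²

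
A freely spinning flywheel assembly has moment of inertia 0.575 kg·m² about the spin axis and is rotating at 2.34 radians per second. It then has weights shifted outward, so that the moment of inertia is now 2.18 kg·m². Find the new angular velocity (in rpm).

With no external torque about the axis, L is conserved: I₁ω₁ = I₂ω₂.
ω₂ = I₁ω₁ / I₂ = (0.5750)(2.34 rad/s) / (2.180) = 0.6172 rad/s = 5.894 rpm.

ω₂ ≈ 5.89 rpm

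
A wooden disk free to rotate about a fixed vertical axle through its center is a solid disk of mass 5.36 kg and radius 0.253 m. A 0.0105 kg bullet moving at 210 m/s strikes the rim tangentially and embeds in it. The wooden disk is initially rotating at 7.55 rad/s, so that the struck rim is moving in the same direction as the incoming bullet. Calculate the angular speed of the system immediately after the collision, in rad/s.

|ω_f| ≈ 10.8 rad/s

About the axle the impulsive forces during the collision are internal, so angular momentum about that axis is conserved.
I_p = ½(5.36)(0.253)² = 0.1715 kg·m². Taking the sense of the bullet's angular momentum as positive, L_{bullet} = m v R = (0.0105)(210)(0.253) = 0.5579 kg·m²/s.
L_i = +I_p ω_p + m v R = +(0.1715)(7.55) + 0.5579 = 1.853 kg·m²/s.
After sticking, I_f = I_p + m R² = 0.1715 + (0.0105)(0.253)² = 0.1722 kg·m².
ω_f = L_i / I_f = 1.853 / 0.1722 = 10.76 rad/s.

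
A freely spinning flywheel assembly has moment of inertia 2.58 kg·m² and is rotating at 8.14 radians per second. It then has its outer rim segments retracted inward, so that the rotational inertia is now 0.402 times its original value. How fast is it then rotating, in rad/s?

With no external torque about the axis, L is conserved: I₁ω₁ = I₂ω₂.
I₂ = 0.402 × 2.58 = 1.037 kg·m².
ω₂ = I₁ω₁ / I₂ = (2.580)(8.14 rad/s) / (1.037) = 20.25 rad/s.

ω₂ ≈ 20.2 rad/s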